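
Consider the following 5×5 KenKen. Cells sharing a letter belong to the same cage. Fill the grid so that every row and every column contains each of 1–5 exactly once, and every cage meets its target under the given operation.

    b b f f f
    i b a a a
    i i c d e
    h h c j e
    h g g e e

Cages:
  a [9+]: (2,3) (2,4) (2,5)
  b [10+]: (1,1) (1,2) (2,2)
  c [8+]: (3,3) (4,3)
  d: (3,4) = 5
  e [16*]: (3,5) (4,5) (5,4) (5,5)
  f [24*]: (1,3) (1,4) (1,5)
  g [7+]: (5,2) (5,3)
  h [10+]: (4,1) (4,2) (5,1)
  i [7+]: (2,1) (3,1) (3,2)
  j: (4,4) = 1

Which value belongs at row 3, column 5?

2

Cage d is a single given cell; hence (3,4) = 5.
Cage j is given; hence (4,4) = 1.
Cage e has product 16, so (5,4) = 2.
Row 3 already has 5, which forces (3,3) = 3.
The two cells of cage c must have sum 8, so (4,3) = 5.
Column 3 now contains 3, leaving (5,3) = 4.
Row 5 now contains 4, leaving (5,5) = 1.
Column 3 now contains 4, so (1,3) = 2.
Column 3 already has 2, leaving (2,3) = 1.
Row 5 now contains 4, leaving (5,2) = 3.
The 3 cells of cage a must have sum 9, which forces (2,4) = 3.
Cage a needs sum 9, which forces (2,5) = 5.
The 3 cells of cage h must have sum 10, leaving (4,1) = 3.
Column 2 already has 3, so (4,2) = 2.
Row 4 already has 2; hence (4,5) = 4.
Row 5 now contains 3, which forces (5,1) = 5.
Cage b needs sum 10, so (1,1) = 1.
The 3 cells of cage b must have sum 10, so (1,2) = 5.
3 is placed in column 4, which forces (1,4) = 4.
Column 5 now contains 4; hence (1,5) = 3.
Column 2 now contains 2; hence (2,2) = 4.
Column 2 already has 4, leaving (3,2) = 1.
Column 5 now contains 4, which forces (3,5) = 2.
4 is placed in row 2, so (2,1) = 2.
2 is placed in row 3, so (3,1) = 4.
Filled in: 1 5 2 4 3 / 2 4 1 3 5 / 4 1 3 5 2 / 3 2 5 1 4 / 5 3 4 2 1.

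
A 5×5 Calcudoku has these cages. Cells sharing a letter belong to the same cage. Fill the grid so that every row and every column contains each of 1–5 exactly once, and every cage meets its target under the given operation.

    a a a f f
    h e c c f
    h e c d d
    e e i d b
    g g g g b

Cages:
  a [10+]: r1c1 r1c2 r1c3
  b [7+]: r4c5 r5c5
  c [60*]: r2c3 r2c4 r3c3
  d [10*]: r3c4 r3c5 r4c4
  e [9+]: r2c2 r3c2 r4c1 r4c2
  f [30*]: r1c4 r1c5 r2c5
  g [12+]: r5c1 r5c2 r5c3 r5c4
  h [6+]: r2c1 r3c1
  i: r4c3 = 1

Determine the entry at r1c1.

I is a freebie, leaving r4c3 = 1.
The only place for 3 in row 5 is r5c5.
Cage f has product 30, so r1c4 = 3.
Cage b needs two cells with sum 7; hence r4c5 = 4.
Cage e has sum 9, so r4c1 = 3.
4 is placed in row 4, which forces r4c2 = 2.
2 is placed in row 4, leaving r4c4 = 5.
Column 4 now contains 5, leaving r2c4 = 4.
In row 1, 2 can only go at r1c5, so r1c5 = 2.
Column 5 now contains 2; hence r2c5 = 5.
Cage d needs product 10, so r3c4 = 2.
Column 5 now contains 2, which forces r3c5 = 1.
2 is placed in column 4, so r5c4 = 1.
Cage e has sum 9, so r2c2 = 1.
Row 2 already has 5, so r2c3 = 3.
Row 3 already has 1; hence r3c2 = 3.
Cage c has product 60, leaving r3c3 = 5.
The 3 cells of cage a must have sum 10, leaving r1c1 = 1.
Cage a has sum 10, leaving r1c2 = 5.
5 is placed in column 3; hence r1c3 = 4.
Row 2 already has 1, so r2c1 = 2.
5 is placed in row 3, which forces r3c1 = 4.
Column 1 already has 4, leaving r5c1 = 5.
Column 2 now contains 5, so r5c2 = 4.
4 is placed in column 3; hence r5c3 = 2.
Completed grid: 1 5 4 3 2 / 2 1 3 4 5 / 4 3 5 2 1 / 3 2 1 5 4 / 5 4 2 1 3.

1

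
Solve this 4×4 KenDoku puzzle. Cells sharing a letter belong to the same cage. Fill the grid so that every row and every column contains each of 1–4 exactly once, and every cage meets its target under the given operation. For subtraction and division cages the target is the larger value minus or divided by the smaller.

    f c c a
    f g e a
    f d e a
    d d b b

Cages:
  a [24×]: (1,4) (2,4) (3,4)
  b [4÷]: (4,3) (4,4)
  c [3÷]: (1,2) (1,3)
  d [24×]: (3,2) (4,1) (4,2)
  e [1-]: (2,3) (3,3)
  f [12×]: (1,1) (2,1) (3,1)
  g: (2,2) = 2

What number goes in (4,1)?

2

G is a freebie, which forces (2,2) = 2.
Cage d has product 24, leaving (4,1) = 2.
In row 1, 2 can only go at (1,4), so (1,4) = 2.
The only place for 4 in row 1 is (1,1).
The only place for 1 in row 3 is (3,1).
Column 1 already has 1, which forces (2,1) = 3.
Row 2 now contains 3, which forces (2,4) = 4.
Column 4 now contains 4, leaving (3,4) = 3.
Column 4 now contains 4, so (4,4) = 1.
Row 2 already has 4; hence (2,3) = 1.
3 is placed in row 3, leaving (3,2) = 4.
Cage e's pair has difference 1, leaving (3,3) = 2.
Cage d needs product 24, so (4,2) = 3.
Row 4 now contains 1; hence (4,3) = 4.
Column 2 now contains 3, so (1,2) = 1.
Column 3 now contains 1, leaving (1,3) = 3.
Filled in: 4 1 3 2 / 3 2 1 4 / 1 4 2 3 / 2 3 4 1.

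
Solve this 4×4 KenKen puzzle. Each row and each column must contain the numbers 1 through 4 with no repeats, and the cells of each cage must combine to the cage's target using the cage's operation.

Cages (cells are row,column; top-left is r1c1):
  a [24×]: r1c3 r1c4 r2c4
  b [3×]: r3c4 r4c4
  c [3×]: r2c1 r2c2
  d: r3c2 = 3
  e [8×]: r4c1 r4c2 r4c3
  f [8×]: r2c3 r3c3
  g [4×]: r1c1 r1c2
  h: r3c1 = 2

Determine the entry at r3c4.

1

H is a freebie, which forces r3c1 = 2.
D is a freebie; hence r3c2 = 3.
Row 3 already has 2, which forces r3c3 = 4.
Row 3 now contains 3, so r3c4 = 1.
Column 4 now contains 1; hence r4c4 = 3.
Cage a has product 24, so r1c3 = 3.
The two cells of cage c must have product 3, which forces r2c1 = 3.
Column 2 now contains 3; hence r2c2 = 1.
Column 3 now contains 4, leaving r2c3 = 2.
2 is placed in row 2, which forces r2c4 = 4.
2 is placed in column 3, which forces r4c3 = 1.
The two cells of cage g must have product 4, leaving r1c1 = 1.
1 is placed in column 2; hence r1c2 = 4.
Column 4 now contains 4, leaving r1c4 = 2.
Row 4 now contains 1, which forces r4c1 = 4.
The 3 cells of cage e must have product 8, leaving r4c2 = 2.
Filled in: 1 4 3 2 / 3 1 2 4 / 2 3 4 1 / 4 2 1 3.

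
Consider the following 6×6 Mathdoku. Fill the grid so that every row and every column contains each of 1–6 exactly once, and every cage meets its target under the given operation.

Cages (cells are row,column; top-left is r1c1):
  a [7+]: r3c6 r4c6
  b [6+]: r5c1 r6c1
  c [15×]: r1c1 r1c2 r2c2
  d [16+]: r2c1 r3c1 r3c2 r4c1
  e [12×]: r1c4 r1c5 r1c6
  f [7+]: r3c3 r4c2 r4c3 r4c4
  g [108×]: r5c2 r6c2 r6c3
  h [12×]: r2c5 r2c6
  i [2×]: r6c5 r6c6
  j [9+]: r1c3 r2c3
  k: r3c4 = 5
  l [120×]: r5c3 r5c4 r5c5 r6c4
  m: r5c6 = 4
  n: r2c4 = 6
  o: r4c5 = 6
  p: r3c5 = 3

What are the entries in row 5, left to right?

Cage n is a single given cell; hence r2c4 = 6.
The 4 cells of cage f must have sum 7; hence r3c3 = 1.
Cage k is given, which forces r3c4 = 5.
Cage p is given; hence r3c5 = 3.
O is a freebie, so r4c5 = 6.
Cage g needs product 108; hence r5c2 = 6.
M is a freebie; hence r5c6 = 4.
The 3 cells of cage g must have product 108, which forces r6c2 = 3.
Cage g needs product 108; hence r6c3 = 6.
Cage c has product 15; hence r1c1 = 3.
The two cells of cage h must have product 12, leaving r2c5 = 4.
The two cells of cage h must have product 12, so r2c6 = 3.
Cage d needs sum 16, so r3c1 = 6.
Row 3 already has 6, so r3c6 = 2.
The 4 cells of cage l must have product 120, so r6c4 = 4.
2 is placed in column 6, which forces r6c6 = 1.
Cage j needs two cells with sum 9, so r1c3 = 4.
1 is placed in column 6, which forces r1c6 = 6.
Row 2 already has 4, so r2c3 = 5.
Row 3 already has 2, leaving r3c2 = 4.
1 is placed in column 6, so r4c6 = 5.
The two cells of cage b must have sum 6; hence r5c1 = 1.
1 is placed in row 6, so r6c1 = 5.
1 is placed in row 6, which forces r6c5 = 2.
Cage c has product 15, which forces r1c2 = 5.
Cage e needs product 12, which forces r1c4 = 2.
Column 5 now contains 2; hence r1c5 = 1.
Column 1 now contains 1, which forces r2c1 = 2.
Row 2 already has 5, so r2c2 = 1.
Column 1 now contains 1, leaving r4c1 = 4.
Column 2 now contains 1, which forces r4c2 = 2.
2 is placed in row 4, so r4c3 = 3.
3 is placed in row 4; hence r4c4 = 1.
Column 3 already has 3, leaving r5c3 = 2.
Column 4 now contains 2, so r5c4 = 3.
Column 5 now contains 2, leaving r5c5 = 5.
The full grid is 3 5 4 2 1 6 / 2 1 5 6 4 3 / 6 4 1 5 3 2 / 4 2 3 1 6 5 / 1 6 2 3 5 4 / 5 3 6 4 2 1.

1 6 2 3 5 4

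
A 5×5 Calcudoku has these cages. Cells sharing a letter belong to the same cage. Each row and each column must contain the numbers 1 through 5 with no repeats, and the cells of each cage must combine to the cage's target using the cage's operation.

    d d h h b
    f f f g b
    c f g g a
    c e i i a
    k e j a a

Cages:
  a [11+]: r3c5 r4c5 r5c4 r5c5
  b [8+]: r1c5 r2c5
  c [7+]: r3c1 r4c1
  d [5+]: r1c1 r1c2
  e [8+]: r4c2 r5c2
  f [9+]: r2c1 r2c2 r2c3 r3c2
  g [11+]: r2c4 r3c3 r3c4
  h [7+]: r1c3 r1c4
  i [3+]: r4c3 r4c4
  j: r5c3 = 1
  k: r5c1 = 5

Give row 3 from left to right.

K is a freebie, which forces r5c1 = 5.
5 is placed in row 5; hence r5c2 = 3.
J is a freebie; hence r5c3 = 1.
Column 2 already has 3, leaving r4c2 = 5.
Column 3 now contains 1, which forces r4c3 = 2.
Cage i's pair has sum 3, leaving r4c4 = 1.
Column 1 needs a 2, and only r2c1 is open for it.
Cage f has sum 9, which forces r2c2 = 1.
Cage f needs sum 9, leaving r2c3 = 4.
Cage f has sum 9; hence r3c2 = 2.
Row 3 now contains 2, which forces r3c5 = 1.
The two cells of cage d must have sum 5, leaving r1c1 = 1.
Column 2 now contains 2, which forces r1c2 = 4.
4 is placed in row 1; hence r1c4 = 2.
Cage g needs sum 11, so r2c4 = 3.
Row 2 already has 3, so r2c5 = 5.
Cage g has sum 11, so r3c3 = 3.
Cage g has sum 11, leaving r3c4 = 5.
Cage a has sum 11; hence r4c5 = 4.
Cage a needs sum 11, which forces r5c4 = 4.
The 4 cells of cage a must have sum 11, which forces r5c5 = 2.
3 is placed in column 3, so r1c3 = 5.
Column 5 now contains 5, leaving r1c5 = 3.
Row 3 already has 3; hence r3c1 = 4.
Row 4 already has 4, leaving r4c1 = 3.
Filled in: 1 4 5 2 3 / 2 1 4 3 5 / 4 2 3 5 1 / 3 5 2 1 4 / 5 3 1 4 2.

4 2 3 5 1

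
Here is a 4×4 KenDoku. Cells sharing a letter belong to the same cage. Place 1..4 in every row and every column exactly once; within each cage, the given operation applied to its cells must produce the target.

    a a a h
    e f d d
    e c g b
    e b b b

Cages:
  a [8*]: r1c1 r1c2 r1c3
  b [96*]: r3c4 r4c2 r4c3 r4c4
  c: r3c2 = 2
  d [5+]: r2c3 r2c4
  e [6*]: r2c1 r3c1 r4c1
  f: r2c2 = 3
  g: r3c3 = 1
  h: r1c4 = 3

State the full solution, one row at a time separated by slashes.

Cage h is given; hence r1c4 = 3.
F is a freebie, leaving r2c2 = 3.
Cage c is given, leaving r3c2 = 2.
G is a freebie, leaving r3c3 = 1.
Cage b needs product 96, which forces r3c4 = 4.
Column 2 now contains 2, leaving r4c2 = 4.
Column 4 now contains 3, which forces r4c4 = 2.
Column 2 already has 4, which forces r1c2 = 1.
Cage e needs product 6, which forces r2c1 = 2.
Cage d needs two cells with sum 5; hence r2c3 = 4.
2 is placed in column 4; hence r2c4 = 1.
1 is placed in row 3, so r3c1 = 3.
Cage e has product 6; hence r4c1 = 1.
Row 4 now contains 2; hence r4c3 = 3.
Column 1 already has 2, so r1c1 = 4.
Column 3 now contains 4; hence r1c3 = 2.

4 1 2 3 / 2 3 4 1 / 3 2 1 4 / 1 4 3 2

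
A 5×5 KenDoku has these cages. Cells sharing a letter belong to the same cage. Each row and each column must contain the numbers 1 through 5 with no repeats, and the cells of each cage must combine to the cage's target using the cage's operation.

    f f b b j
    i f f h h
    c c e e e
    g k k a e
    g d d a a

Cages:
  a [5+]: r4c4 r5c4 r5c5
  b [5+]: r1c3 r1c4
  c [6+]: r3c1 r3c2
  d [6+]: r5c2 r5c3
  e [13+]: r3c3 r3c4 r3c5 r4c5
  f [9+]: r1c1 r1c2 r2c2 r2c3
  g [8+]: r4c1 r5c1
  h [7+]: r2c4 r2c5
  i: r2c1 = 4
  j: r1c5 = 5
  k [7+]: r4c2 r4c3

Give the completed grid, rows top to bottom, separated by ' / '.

2 3 1 4 5 / 4 1 3 5 2 / 1 5 4 2 3 / 3 2 5 1 4 / 5 4 2 3 1

Cage j is given, so r1c5 = 5.
Cage i is given; hence r2c1 = 4.
Cage h needs two cells with sum 7; hence r2c4 = 5.
The two cells of cage h must have sum 7, leaving r2c5 = 2.
2 is placed in column 5, which forces r5c5 = 1.
Cage a needs sum 5; hence r4c4 = 1.
Row 5 now contains 1, leaving r5c4 = 3.
Cage e needs sum 13, so r3c5 = 3.
Cage g needs two cells with sum 8, leaving r4c1 = 3.
Cage e has sum 13, leaving r4c5 = 4.
3 is placed in row 5; hence r5c1 = 5.
In row 3, 1 can only go at r3c1, so r3c1 = 1.
1 is placed in column 1, leaving r1c1 = 2.
Cage f needs sum 9; hence r1c2 = 3.
Row 1 already has 3, so r1c3 = 1.
Row 1 now contains 2, leaving r1c4 = 4.
Cage f has sum 9; hence r2c2 = 1.
Cage f has sum 9, which forces r2c3 = 3.
The two cells of cage c must have sum 6; hence r3c2 = 5.
Column 4 now contains 4, which forces r3c4 = 2.
5 is placed in column 2; hence r4c2 = 2.
Row 4 now contains 2, so r4c3 = 5.
Column 2 already has 2, so r5c2 = 4.
4 is placed in row 5, leaving r5c3 = 2.
Row 3 already has 2; hence r3c3 = 4.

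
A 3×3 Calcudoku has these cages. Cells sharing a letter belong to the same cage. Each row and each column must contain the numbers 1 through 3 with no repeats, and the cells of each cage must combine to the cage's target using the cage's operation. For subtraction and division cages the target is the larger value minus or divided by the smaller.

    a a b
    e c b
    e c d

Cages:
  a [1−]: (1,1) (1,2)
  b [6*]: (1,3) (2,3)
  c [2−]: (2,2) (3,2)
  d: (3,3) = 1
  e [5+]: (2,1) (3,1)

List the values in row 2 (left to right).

3 1 2

Cage d is a single given cell; hence (3,3) = 1.
Cage c's pair has difference 2; hence (2,2) = 1.
Row 3 now contains 1, leaving (3,2) = 3.
Column 2 already has 3, so (1,2) = 2.
Row 1 already has 2, leaving (1,3) = 3.
The two cells of cage e must have sum 5, leaving (2,1) = 3.
3 is placed in column 3, leaving (2,3) = 2.
Row 3 already has 3, leaving (3,1) = 2.
Row 1 already has 3; hence (1,1) = 1.
The full grid is 1 2 3 / 3 1 2 / 2 3 1.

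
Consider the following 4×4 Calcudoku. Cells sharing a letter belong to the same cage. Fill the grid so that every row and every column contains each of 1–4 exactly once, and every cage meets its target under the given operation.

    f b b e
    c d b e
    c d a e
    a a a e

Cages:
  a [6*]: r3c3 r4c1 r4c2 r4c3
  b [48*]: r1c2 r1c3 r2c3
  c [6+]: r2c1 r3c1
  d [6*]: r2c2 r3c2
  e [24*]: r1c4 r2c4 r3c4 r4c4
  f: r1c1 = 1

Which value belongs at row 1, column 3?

F is a freebie, which forces r1c1 = 1.
Cage b needs product 48; hence r1c2 = 4.
The 3 cells of cage b must have product 48, leaving r1c3 = 3.
3 is placed in row 1, leaving r1c4 = 2.
Cage b needs product 48; hence r2c3 = 4.
Cage a needs product 6; hence r3c3 = 1.
Column 3 already has 3, so r4c3 = 2.
Row 2 now contains 4, so r2c1 = 2.
Row 2 now contains 2; hence r2c2 = 3.
Row 2 now contains 3, so r2c4 = 1.
Cage c needs two cells with sum 6; hence r3c1 = 4.
3 is placed in column 2, so r3c2 = 2.
Row 3 now contains 4, so r3c4 = 3.
Row 4 now contains 2, so r4c1 = 3.
Cage a needs product 6; hence r4c2 = 1.
Column 4 now contains 3, leaving r4c4 = 4.
Completed grid: 1 4 3 2 / 2 3 4 1 / 4 2 1 3 / 3 1 2 4.

3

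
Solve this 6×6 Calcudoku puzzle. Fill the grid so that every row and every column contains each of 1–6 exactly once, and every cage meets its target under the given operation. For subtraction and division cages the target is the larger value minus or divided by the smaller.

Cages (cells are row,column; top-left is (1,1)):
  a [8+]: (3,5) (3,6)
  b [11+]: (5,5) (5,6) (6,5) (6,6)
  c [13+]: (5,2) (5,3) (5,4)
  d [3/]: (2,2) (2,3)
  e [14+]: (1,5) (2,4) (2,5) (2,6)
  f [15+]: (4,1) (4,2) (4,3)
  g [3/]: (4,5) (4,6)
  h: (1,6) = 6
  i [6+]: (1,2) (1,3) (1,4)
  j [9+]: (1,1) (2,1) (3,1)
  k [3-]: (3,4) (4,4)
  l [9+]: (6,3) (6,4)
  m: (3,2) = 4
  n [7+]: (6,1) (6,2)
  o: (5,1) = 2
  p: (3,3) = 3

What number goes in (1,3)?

1

Cage h is a single given cell, so (1,6) = 6.
Cage m is given, which forces (3,2) = 4.
Cage p is a single given cell; hence (3,3) = 3.
Cage o is a single given cell, leaving (5,1) = 2.
The two cells of cage a must have sum 8; hence (3,5) = 6.
The two cells of cage a must have sum 8, so (3,6) = 2.
In row 1, 4 can only go at (1,5), so (1,5) = 4.
In row 1, 5 can only go at (1,1), so (1,1) = 5.
The 3 cells of cage j must have sum 9; hence (2,1) = 3.
Column 1 already has 5; hence (3,1) = 1.
1 is placed in row 3, which forces (3,4) = 5.
Cage k needs two cells with difference 3, which forces (4,4) = 2.
The only place for 2 in row 6 is (6,5).
In column 2, 5 can only go at (4,2), so (4,2) = 5.
In column 3, 1 can only go at (1,3), so (1,3) = 1.
Cage i has sum 6, so (1,2) = 2.
Row 1 now contains 1, leaving (1,4) = 3.
2 is placed in column 2; hence (2,2) = 6.
Row 2 already has 6; hence (2,3) = 2.
Column 2 already has 6, which forces (5,2) = 3.
3 is placed in column 2, which forces (6,2) = 1.
3 is placed in column 4, so (6,4) = 4.
4 is placed in column 4, which forces (2,4) = 1.
The 4 cells of cage e must have sum 14, leaving (2,5) = 5.
Cage e has sum 14; hence (2,6) = 4.
The 3 cells of cage c must have sum 13; hence (5,3) = 4.
4 is placed in column 4, so (5,4) = 6.
Column 5 already has 5, which forces (5,5) = 1.
1 is placed in row 5, so (5,6) = 5.
Row 6 already has 4, which forces (6,1) = 6.
The two cells of cage l must have sum 9, which forces (6,3) = 5.
Cage b needs sum 11, leaving (6,6) = 3.
Column 1 already has 6; hence (4,1) = 4.
4 is placed in column 3, which forces (4,3) = 6.
1 is placed in column 5; hence (4,5) = 3.
3 is placed in column 6, leaving (4,6) = 1.
Filled in: 5 2 1 3 4 6 / 3 6 2 1 5 4 / 1 4 3 5 6 2 / 4 5 6 2 3 1 / 2 3 4 6 1 5 / 6 1 5 4 2 3.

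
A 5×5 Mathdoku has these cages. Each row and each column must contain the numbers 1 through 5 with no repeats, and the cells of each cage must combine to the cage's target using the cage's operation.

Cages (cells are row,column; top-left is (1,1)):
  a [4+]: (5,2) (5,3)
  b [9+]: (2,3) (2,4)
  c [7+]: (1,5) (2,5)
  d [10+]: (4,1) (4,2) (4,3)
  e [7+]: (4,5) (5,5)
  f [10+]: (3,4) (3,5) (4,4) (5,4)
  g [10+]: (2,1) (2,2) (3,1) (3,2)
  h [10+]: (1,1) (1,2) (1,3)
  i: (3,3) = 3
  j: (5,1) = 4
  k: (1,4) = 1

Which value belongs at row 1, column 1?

Cage k is given; hence (1,4) = 1.
Cage i is a single given cell; hence (3,3) = 3.
Cage j is given, leaving (5,1) = 4.
3 is placed in column 3; hence (5,3) = 1.
The 4 cells of cage f must have sum 10; hence (3,5) = 1.
1 is placed in row 5; hence (5,2) = 3.
Row 5 now contains 3; hence (5,4) = 2.
Row 5 now contains 2, leaving (5,5) = 5.
Cage h needs sum 10; hence (1,1) = 3.
Row 1 now contains 3; hence (1,5) = 4.
4 is placed in column 5; hence (2,5) = 3.
Column 4 already has 2, leaving (3,4) = 4.
Cage f has sum 10, so (4,4) = 3.
The two cells of cage e must have sum 7, leaving (4,5) = 2.
Cage b needs two cells with sum 9, so (2,3) = 4.
4 is placed in column 4, which forces (2,4) = 5.
Column 3 now contains 4; hence (4,3) = 5.
Cage h needs sum 10, leaving (1,2) = 5.
5 is placed in column 3, leaving (1,3) = 2.
Column 2 already has 5, leaving (3,2) = 2.
5 is placed in row 4, leaving (4,1) = 1.
Cage d needs sum 10, so (4,2) = 4.
1 is placed in column 1, leaving (2,1) = 2.
Column 2 now contains 2; hence (2,2) = 1.
2 is placed in row 3, so (3,1) = 5.
Filled in: 3 5 2 1 4 / 2 1 4 5 3 / 5 2 3 4 1 / 1 4 5 3 2 / 4 3 1 2 5.

3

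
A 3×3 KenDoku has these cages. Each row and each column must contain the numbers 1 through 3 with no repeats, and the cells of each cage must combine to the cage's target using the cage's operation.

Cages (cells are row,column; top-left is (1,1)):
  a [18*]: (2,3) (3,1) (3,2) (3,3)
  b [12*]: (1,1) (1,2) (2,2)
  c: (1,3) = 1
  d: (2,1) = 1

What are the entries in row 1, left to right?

2 3 1

The 3 cells of cage b must have product 12; hence (1,1) = 2.
Cage b needs product 12, leaving (1,2) = 3.
C is a freebie, so (1,3) = 1.
D is a freebie; hence (2,1) = 1.
Cage b has product 12, leaving (2,2) = 2.
Cage a has product 18, which forces (2,3) = 3.
1 is placed in column 1, so (3,1) = 3.
Column 2 now contains 2; hence (3,2) = 1.
1 is placed in column 3; hence (3,3) = 2.
Filled in: 2 3 1 / 1 2 3 / 3 1 2.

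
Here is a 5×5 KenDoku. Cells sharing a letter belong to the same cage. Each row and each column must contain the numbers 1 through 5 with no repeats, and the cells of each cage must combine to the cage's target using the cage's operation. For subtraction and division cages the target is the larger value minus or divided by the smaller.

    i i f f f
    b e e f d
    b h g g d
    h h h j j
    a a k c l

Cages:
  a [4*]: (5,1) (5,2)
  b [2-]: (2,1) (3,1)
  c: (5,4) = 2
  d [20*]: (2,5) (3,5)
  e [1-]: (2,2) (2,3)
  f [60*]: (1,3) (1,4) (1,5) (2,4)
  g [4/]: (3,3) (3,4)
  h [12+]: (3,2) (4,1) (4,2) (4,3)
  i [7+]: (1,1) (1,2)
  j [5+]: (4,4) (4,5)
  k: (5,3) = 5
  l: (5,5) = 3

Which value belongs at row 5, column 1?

4

Cage k is given, which forces (5,3) = 5.
Cage c is a single given cell, which forces (5,4) = 2.
L is a freebie, which forces (5,5) = 3.
The only place for 2 in column 5 is (4,5).
The two cells of cage j must have sum 5, so (4,4) = 3.
The 4 cells of cage f must have product 60, which forces (1,3) = 3.
Cage h has sum 12, so (3,2) = 2.
Cage i's pair has sum 7, which forces (1,1) = 2.
Cage i's pair has sum 7, leaving (1,2) = 5.
The 4 cells of cage f must have product 60; hence (2,4) = 5.
Row 2 now contains 5; hence (2,5) = 4.
Column 5 already has 4, which forces (3,5) = 5.
Cage h has sum 12, so (4,1) = 5.
Cage f has product 60, so (1,4) = 4.
Column 5 already has 4, which forces (1,5) = 1.
Row 2 already has 4; hence (2,3) = 2.
4 is placed in column 4, which forces (3,4) = 1.
Cage b's pair has difference 2; hence (2,1) = 1.
1 is placed in row 2; hence (2,2) = 3.
Row 3 already has 1, which forces (3,1) = 3.
Row 3 already has 1, leaving (3,3) = 4.
Column 3 already has 4, which forces (4,3) = 1.
1 is placed in column 1, leaving (5,1) = 4.
4 is placed in row 5, leaving (5,2) = 1.
Row 4 already has 1; hence (4,2) = 4.
Filled in: 2 5 3 4 1 / 1 3 2 5 4 / 3 2 4 1 5 / 5 4 1 3 2 / 4 1 5 2 3.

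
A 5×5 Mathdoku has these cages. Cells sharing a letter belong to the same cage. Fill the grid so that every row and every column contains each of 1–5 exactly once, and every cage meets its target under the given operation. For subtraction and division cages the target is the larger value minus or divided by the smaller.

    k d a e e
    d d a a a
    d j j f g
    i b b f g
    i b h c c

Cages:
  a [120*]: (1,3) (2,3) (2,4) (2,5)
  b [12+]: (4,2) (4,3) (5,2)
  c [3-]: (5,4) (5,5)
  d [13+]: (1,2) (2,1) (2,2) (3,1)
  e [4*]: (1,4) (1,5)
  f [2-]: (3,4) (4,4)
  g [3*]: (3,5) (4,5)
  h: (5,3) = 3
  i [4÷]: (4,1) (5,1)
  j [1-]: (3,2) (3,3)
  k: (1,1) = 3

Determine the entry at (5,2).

4

Cage k is a single given cell, leaving (1,1) = 3.
H is a freebie, leaving (5,3) = 3.
In column 3, 1 can only go at (3,3), so (3,3) = 1.
Cage j's pair has difference 1, leaving (3,2) = 2.
1 is placed in row 3; hence (3,5) = 3.
Column 2 now contains 2, so (4,2) = 3.
The two cells of cage g must have product 3; hence (4,5) = 1.
Cage e's pair has product 4, which forces (1,4) = 1.
1 is placed in column 5, which forces (1,5) = 4.
Cage d has sum 13, leaving (2,1) = 2.
Cage a has product 120, leaving (2,4) = 3.
Row 2 already has 2, which forces (2,5) = 5.
Cage d needs sum 13, which forces (3,1) = 5.
Cage f's pair has difference 2, so (3,4) = 4.
Row 4 now contains 1, which forces (4,1) = 4.
Row 4 now contains 4, leaving (4,3) = 5.
Cage f needs two cells with difference 2, which forces (4,4) = 2.
The two cells of cage i must have quotient 4, leaving (5,1) = 1.
Column 4 now contains 2; hence (5,4) = 5.
Column 5 now contains 5, so (5,5) = 2.
1 is placed in row 1, leaving (1,2) = 5.
Column 3 now contains 5, leaving (1,3) = 2.
Row 2 already has 5; hence (2,2) = 1.
Row 2 already has 5, leaving (2,3) = 4.
Row 5 now contains 5, so (5,2) = 4.
The full grid is 3 5 2 1 4 / 2 1 4 3 5 / 5 2 1 4 3 / 4 3 5 2 1 / 1 4 3 5 2.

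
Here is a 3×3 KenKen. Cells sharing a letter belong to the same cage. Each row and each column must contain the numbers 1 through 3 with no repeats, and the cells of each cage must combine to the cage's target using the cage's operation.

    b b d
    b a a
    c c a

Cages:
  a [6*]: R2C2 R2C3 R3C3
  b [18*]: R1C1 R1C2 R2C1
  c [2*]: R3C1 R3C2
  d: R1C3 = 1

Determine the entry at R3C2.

Cage b has product 18, so R1C1 = 2.
Cage b needs product 18, leaving R1C2 = 3.
Cage d is given, which forces R1C3 = 1.
The 3 cells of cage b must have product 18, so R2C1 = 3.
Row 2 already has 3, leaving R2C3 = 2.
Column 1 already has 2, leaving R3C1 = 1.
Row 3 already has 1, which forces R3C2 = 2.
Column 3 now contains 2, leaving R3C3 = 3.
Row 2 now contains 2, so R2C2 = 1.
The full grid is 2 3 1 / 3 1 2 / 1 2 3.

2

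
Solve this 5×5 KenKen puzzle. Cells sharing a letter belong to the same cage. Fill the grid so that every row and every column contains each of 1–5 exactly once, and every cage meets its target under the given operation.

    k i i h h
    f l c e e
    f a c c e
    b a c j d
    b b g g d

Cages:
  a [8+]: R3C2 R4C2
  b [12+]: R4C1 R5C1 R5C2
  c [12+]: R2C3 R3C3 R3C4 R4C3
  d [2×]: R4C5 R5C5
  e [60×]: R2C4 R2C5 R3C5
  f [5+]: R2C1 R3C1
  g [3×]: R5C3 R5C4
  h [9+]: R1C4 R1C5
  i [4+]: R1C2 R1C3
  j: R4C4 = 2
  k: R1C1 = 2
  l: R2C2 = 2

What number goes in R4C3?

4

Cage k is given, which forces R1C1 = 2.
Cage l is given; hence R2C2 = 2.
Cage j is given, so R4C4 = 2.
2 is placed in row 4, so R4C5 = 1.
Column 5 now contains 1; hence R5C5 = 2.
The only place for 2 in row 3 is R3C3.
The only place for 1 in column 2 is R1C2.
1 is placed in row 1, so R1C3 = 3.
Column 3 now contains 3, which forces R5C3 = 1.
Row 5 now contains 1, which forces R5C4 = 3.
Cage c needs sum 12, leaving R3C4 = 1.
The 3 cells of cage b must have sum 12, leaving R4C1 = 3.
Row 4 now contains 3; hence R4C2 = 5.
Row 4 already has 5, so R4C3 = 4.
Column 2 now contains 5, leaving R5C2 = 4.
Cage f's pair has sum 5; hence R2C1 = 1.
Column 3 already has 4, which forces R2C3 = 5.
Row 2 now contains 5, leaving R2C4 = 4.
Row 2 already has 4, which forces R2C5 = 3.
Row 3 already has 1, so R3C1 = 4.
Column 2 now contains 5, leaving R3C2 = 3.
Row 3 now contains 4; hence R3C5 = 5.
Row 5 already has 4, leaving R5C1 = 5.
4 is placed in column 4; hence R1C4 = 5.
Column 5 now contains 5, so R1C5 = 4.
The full grid is 2 1 3 5 4 / 1 2 5 4 3 / 4 3 2 1 5 / 3 5 4 2 1 / 5 4 1 3 2.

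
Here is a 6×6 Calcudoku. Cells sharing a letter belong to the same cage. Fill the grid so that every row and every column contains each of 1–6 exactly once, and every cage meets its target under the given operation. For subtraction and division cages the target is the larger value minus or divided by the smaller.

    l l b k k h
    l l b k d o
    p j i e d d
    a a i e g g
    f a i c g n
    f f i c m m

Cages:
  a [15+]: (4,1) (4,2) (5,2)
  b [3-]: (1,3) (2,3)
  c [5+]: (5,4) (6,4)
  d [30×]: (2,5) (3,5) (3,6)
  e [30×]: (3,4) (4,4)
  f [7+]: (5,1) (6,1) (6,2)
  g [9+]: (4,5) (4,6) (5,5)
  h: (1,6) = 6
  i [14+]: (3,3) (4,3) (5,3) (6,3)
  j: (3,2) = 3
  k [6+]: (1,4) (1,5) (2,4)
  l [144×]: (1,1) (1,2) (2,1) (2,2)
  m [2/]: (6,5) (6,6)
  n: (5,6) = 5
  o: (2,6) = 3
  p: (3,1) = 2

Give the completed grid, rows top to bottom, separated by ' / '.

3 2 5 4 1 6 / 6 4 2 1 5 3 / 2 3 4 5 6 1 / 4 5 1 6 3 2 / 1 6 3 2 4 5 / 5 1 6 3 2 4

Cage h is a single given cell; hence (1,6) = 6.
O is a freebie, leaving (2,6) = 3.
Cage p is given, leaving (3,1) = 2.
J is a freebie, leaving (3,2) = 3.
Cage n is given, which forces (5,6) = 5.
Cage l needs product 144, so (1,1) = 3.
5 is placed in column 6; hence (3,6) = 1.
The 3 cells of cage k must have sum 6, which forces (1,4) = 4.
The 3 cells of cage k must have sum 6, so (1,5) = 1.
Cage k has sum 6, which forces (2,4) = 1.
Row 1 already has 4, leaving (1,2) = 2.
2 is placed in row 1; hence (1,3) = 5.
Column 3 now contains 5, which forces (2,3) = 2.
Column 2 already has 2, leaving (6,2) = 1.
Cage f has sum 7, so (5,1) = 1.
Cage f has sum 7, which forces (6,1) = 5.
Cage a needs sum 15, so (4,2) = 5.
Cage i needs sum 14, leaving (4,3) = 1.
5 is placed in row 4, leaving (4,4) = 6.
Column 4 already has 6, leaving (3,4) = 5.
Row 3 now contains 5, so (3,5) = 6.
6 is placed in row 4, leaving (4,1) = 4.
Row 4 already has 4, leaving (4,6) = 2.
Cage a needs sum 15, so (5,2) = 6.
2 is placed in column 6, leaving (6,6) = 4.
Column 1 now contains 4, leaving (2,1) = 6.
Column 2 already has 6, so (2,2) = 4.
6 is placed in column 5, leaving (2,5) = 5.
Row 3 now contains 6; hence (3,3) = 4.
Row 4 already has 2, which forces (4,5) = 3.
The 4 cells of cage i must have sum 14, which forces (5,3) = 3.
Row 5 already has 3; hence (5,4) = 2.
Cage g needs sum 9, so (5,5) = 4.
Cage i has sum 14, leaving (6,3) = 6.
Column 4 already has 2; hence (6,4) = 3.
Row 6 now contains 4, which forces (6,5) = 2.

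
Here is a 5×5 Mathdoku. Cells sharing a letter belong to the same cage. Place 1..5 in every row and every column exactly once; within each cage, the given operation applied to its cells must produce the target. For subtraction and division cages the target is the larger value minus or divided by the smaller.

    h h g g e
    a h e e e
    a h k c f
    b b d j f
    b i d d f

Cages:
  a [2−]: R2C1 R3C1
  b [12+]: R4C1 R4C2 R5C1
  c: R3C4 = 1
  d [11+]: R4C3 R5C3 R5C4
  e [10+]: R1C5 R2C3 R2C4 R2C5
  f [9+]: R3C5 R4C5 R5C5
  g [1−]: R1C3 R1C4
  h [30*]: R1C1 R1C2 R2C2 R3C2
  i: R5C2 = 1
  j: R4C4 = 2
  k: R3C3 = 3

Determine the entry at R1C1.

Cage k is given, so R3C3 = 3.
C is a freebie; hence R3C4 = 1.
Cage j is a single given cell, which forces R4C4 = 2.
Cage i is given, leaving R5C2 = 1.
Cage h needs product 30, which forces R1C1 = 1.
The 3 cells of cage d must have sum 11, leaving R5C3 = 2.
The only place for 5 in row 2 is R2C2.
The 4 cells of cage h must have product 30, which forces R1C2 = 3.
Column 2 now contains 5, which forces R3C2 = 2.
Row 3 already has 2, so R3C5 = 5.
Column 2 now contains 3; hence R4C2 = 4.
4 is placed in row 4; hence R4C3 = 5.
Column 3 already has 5, which forces R1C3 = 4.
Cage g's pair has difference 1, which forces R1C4 = 5.
Row 1 now contains 4, which forces R1C5 = 2.
The two cells of cage a must have difference 2, which forces R2C1 = 2.
Column 3 already has 4, so R2C3 = 1.
5 is placed in row 3, leaving R3C1 = 4.
Row 4 now contains 5, which forces R4C1 = 3.
Cage f needs sum 9; hence R4C5 = 1.
The 3 cells of cage b must have sum 12; hence R5C1 = 5.
Cage d needs sum 11, which forces R5C4 = 4.
The 3 cells of cage f must have sum 9; hence R5C5 = 3.
Column 4 now contains 4, so R2C4 = 3.
Column 5 already has 3, so R2C5 = 4.
The full grid is 1 3 4 5 2 / 2 5 1 3 4 / 4 2 3 1 5 / 3 4 5 2 1 / 5 1 2 4 3.

1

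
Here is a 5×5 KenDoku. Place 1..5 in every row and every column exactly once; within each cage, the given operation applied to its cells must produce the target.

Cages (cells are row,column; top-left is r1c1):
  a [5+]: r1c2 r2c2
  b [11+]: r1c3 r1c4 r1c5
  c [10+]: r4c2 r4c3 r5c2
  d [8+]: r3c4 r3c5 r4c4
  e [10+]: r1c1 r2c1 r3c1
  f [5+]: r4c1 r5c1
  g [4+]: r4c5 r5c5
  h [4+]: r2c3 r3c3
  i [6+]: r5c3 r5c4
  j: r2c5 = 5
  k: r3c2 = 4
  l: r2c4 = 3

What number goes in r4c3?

Cage l is given, so r2c4 = 3.
Cage j is a single given cell; hence r2c5 = 5.
Cage k is given, leaving r3c2 = 4.
Cage a's pair has sum 5, so r1c2 = 3.
Cage a's pair has sum 5; hence r2c2 = 2.
3 is placed in row 2, so r2c3 = 1.
The two cells of cage h must have sum 4, so r3c3 = 3.
1 is placed in row 2, leaving r2c1 = 4.
Cage c needs sum 10, so r4c3 = 4.
The only place for 1 in row 1 is r1c1.
1 is placed in column 1, so r3c1 = 5.
Cage d needs sum 8, so r4c4 = 5.
Cage b has sum 11, which forces r1c3 = 5.
5 is placed in row 4; hence r4c2 = 1.
1 is placed in row 4, so r4c5 = 3.
Cage c needs sum 10; hence r5c2 = 5.
Column 3 now contains 5, which forces r5c3 = 2.
Column 5 already has 3, which forces r5c5 = 1.
The 3 cells of cage d must have sum 8, leaving r3c4 = 1.
1 is placed in column 5, so r3c5 = 2.
Row 4 already has 3; hence r4c1 = 2.
Row 5 now contains 2, which forces r5c1 = 3.
Row 5 already has 1, so r5c4 = 4.
4 is placed in column 4, so r1c4 = 2.
Column 5 now contains 2, leaving r1c5 = 4.
Filled in: 1 3 5 2 4 / 4 2 1 3 5 / 5 4 3 1 2 / 2 1 4 5 3 / 3 5 2 4 1.

4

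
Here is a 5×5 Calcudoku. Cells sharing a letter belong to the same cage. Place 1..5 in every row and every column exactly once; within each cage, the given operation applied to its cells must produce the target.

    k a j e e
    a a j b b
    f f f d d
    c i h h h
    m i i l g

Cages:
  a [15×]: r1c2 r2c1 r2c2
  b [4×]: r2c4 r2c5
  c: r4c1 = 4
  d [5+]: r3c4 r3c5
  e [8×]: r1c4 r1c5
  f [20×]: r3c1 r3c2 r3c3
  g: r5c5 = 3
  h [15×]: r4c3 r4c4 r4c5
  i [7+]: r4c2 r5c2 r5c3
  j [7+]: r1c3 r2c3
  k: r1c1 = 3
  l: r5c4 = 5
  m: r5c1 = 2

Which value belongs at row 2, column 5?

Cage k is given, so r1c1 = 3.
C is a freebie, which forces r4c1 = 4.
Cage m is given, which forces r5c1 = 2.
L is a freebie, so r5c4 = 5.
G is a freebie, leaving r5c5 = 3.
The 3 cells of cage a must have product 15, which forces r2c2 = 3.
Cage i has sum 7, leaving r4c2 = 2.
In row 1, 1 can only go at r1c2, so r1c2 = 1.
Cage a needs product 15; hence r2c1 = 5.
Row 2 now contains 5, so r2c3 = 2.
Column 1 now contains 5; hence r3c1 = 1.
1 is placed in column 2, so r5c2 = 4.
Cage i has sum 7, so r5c3 = 1.
2 is placed in column 3, leaving r1c3 = 5.
Column 2 already has 4; hence r3c2 = 5.
Cage f has product 20, so r3c3 = 4.
Cage d's pair has sum 5; hence r3c4 = 3.
Cage d's pair has sum 5, so r3c5 = 2.
Column 3 now contains 5, leaving r4c3 = 3.
Column 4 already has 3, so r4c4 = 1.
Row 4 now contains 1; hence r4c5 = 5.
Cage e needs two cells with product 8, so r1c4 = 2.
Column 5 already has 2, leaving r1c5 = 4.
Column 4 already has 1; hence r2c4 = 4.
The two cells of cage b must have product 4, which forces r2c5 = 1.
Filled in: 3 1 5 2 4 / 5 3 2 4 1 / 1 5 4 3 2 / 4 2 3 1 5 / 2 4 1 5 3.

1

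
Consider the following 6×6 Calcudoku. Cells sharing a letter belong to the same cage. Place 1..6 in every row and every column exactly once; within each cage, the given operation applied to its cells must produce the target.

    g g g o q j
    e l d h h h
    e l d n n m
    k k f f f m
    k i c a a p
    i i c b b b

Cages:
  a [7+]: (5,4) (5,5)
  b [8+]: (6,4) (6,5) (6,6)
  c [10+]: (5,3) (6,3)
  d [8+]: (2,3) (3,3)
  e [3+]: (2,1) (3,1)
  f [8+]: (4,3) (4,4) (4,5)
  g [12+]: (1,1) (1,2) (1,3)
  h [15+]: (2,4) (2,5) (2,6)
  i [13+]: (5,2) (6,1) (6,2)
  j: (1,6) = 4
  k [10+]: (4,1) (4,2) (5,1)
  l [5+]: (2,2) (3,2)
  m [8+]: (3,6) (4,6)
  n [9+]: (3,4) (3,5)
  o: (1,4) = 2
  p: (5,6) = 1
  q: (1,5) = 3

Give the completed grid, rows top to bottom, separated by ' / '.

6 5 1 2 3 4 / 2 1 3 6 4 5 / 1 4 5 3 6 2 / 4 3 2 1 5 6 / 3 6 4 5 2 1 / 5 2 6 4 1 3

Cage o is given, so (1,4) = 2.
Q is a freebie, leaving (1,5) = 3.
Cage j is a single given cell, which forces (1,6) = 4.
P is a freebie, so (5,6) = 1.
The only place for 6 in column 4 is (2,4).
Cage h needs sum 15; hence (2,5) = 4.
Row 2 already has 6; hence (2,6) = 5.
Column 5 already has 4, so (5,5) = 2.
The two cells of cage a must have sum 7, leaving (5,4) = 5.
Row 3 needs a 1, and only (3,1) is open for it.
Column 1 already has 1; hence (2,1) = 2.
Row 2 now contains 2, leaving (2,3) = 3.
Row 2 already has 3, leaving (2,2) = 1.
The two cells of cage l must have sum 5, so (3,2) = 4.
Cage d needs two cells with sum 8, leaving (3,3) = 5.
Row 3 now contains 4, leaving (3,4) = 3.
5 is placed in row 3; hence (3,5) = 6.
6 is placed in row 3; hence (3,6) = 2.
Column 4 already has 3; hence (4,4) = 1.
Row 4 now contains 1, leaving (4,5) = 5.
Column 6 already has 2; hence (4,6) = 6.
Column 4 now contains 1, which forces (6,4) = 4.
Column 5 already has 5; hence (6,5) = 1.
Column 6 already has 2; hence (6,6) = 3.
Cage g needs sum 12, leaving (1,3) = 1.
Cage k has sum 10, which forces (4,1) = 4.
Cage k needs sum 10; hence (4,2) = 3.
Cage f needs sum 8, so (4,3) = 2.
Cage k needs sum 10, which forces (5,1) = 3.
The 3 cells of cage i must have sum 13; hence (5,2) = 6.
Cage c needs two cells with sum 10, so (5,3) = 4.
Cage i needs sum 13; hence (6,1) = 5.
Cage i needs sum 13; hence (6,2) = 2.
4 is placed in row 6, leaving (6,3) = 6.
Column 1 now contains 5; hence (1,1) = 6.
6 is placed in column 2, leaving (1,2) = 5.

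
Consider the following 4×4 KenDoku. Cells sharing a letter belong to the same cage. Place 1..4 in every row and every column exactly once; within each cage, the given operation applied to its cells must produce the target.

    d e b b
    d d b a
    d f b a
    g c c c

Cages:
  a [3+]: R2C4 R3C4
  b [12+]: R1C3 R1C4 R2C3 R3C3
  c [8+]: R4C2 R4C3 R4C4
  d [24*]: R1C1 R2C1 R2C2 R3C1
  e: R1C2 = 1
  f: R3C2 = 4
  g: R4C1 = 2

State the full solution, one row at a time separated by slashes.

4 1 2 3 / 3 2 4 1 / 1 4 3 2 / 2 3 1 4

E is a freebie, leaving R1C2 = 1.
Cage f is given, so R3C2 = 4.
Cage g is given; hence R4C1 = 2.
Column 2 already has 4; hence R4C2 = 3.
Column 2 now contains 3; hence R2C2 = 2.
Row 2 already has 2; hence R2C4 = 1.
Column 4 now contains 1; hence R3C4 = 2.
Column 4 now contains 1, leaving R4C4 = 4.
Cage b needs sum 12, leaving R1C3 = 2.
Column 4 now contains 4; hence R1C4 = 3.
The 4 cells of cage b must have sum 12, so R2C3 = 4.
Cage d needs product 24, which forces R3C1 = 1.
Cage b has sum 12, leaving R3C3 = 3.
Row 4 now contains 4, so R4C3 = 1.
Row 1 already has 3, leaving R1C1 = 4.
4 is placed in row 2, which forces R2C1 = 3.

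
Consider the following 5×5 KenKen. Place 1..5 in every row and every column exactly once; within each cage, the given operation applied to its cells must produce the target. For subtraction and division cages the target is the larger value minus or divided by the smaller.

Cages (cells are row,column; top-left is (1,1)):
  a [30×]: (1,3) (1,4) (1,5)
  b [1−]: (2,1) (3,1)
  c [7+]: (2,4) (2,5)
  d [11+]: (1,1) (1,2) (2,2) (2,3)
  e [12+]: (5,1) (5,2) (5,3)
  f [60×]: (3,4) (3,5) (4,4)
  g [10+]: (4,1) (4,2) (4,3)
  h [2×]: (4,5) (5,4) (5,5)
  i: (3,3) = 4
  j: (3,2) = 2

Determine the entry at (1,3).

3

Cage j is given; hence (3,2) = 2.
Cage i is a single given cell, which forces (3,3) = 4.
Cage h needs product 2; hence (4,5) = 1.
Cage h has product 2, which forces (5,4) = 1.
Cage h needs product 2; hence (5,5) = 2.
Cage f needs product 60, leaving (4,4) = 4.
In row 3, 1 can only go at (3,1), so (3,1) = 1.
Cage b's pair has difference 1, which forces (2,1) = 2.
Row 2 now contains 2, which forces (2,4) = 3.
Column 4 already has 3, so (3,4) = 5.
Row 3 now contains 5, so (3,5) = 3.
Cage d needs sum 11, leaving (1,2) = 1.
The 3 cells of cage a must have product 30, leaving (1,3) = 3.
Column 4 already has 5, leaving (1,4) = 2.
Column 5 now contains 3, leaving (1,5) = 5.
Cage d has sum 11, leaving (2,3) = 1.
Cage c needs two cells with sum 7, so (2,5) = 4.
Cage g needs sum 10, leaving (4,3) = 2.
3 is placed in column 3; hence (5,3) = 5.
Row 1 already has 5, leaving (1,1) = 4.
Row 2 now contains 4; hence (2,2) = 5.
5 is placed in column 2, so (4,2) = 3.
4 is placed in column 1; hence (5,1) = 3.
3 is placed in column 2, so (5,2) = 4.
Row 4 already has 3, which forces (4,1) = 5.
Completed grid: 4 1 3 2 5 / 2 5 1 3 4 / 1 2 4 5 3 / 5 3 2 4 1 / 3 4 5 1 2.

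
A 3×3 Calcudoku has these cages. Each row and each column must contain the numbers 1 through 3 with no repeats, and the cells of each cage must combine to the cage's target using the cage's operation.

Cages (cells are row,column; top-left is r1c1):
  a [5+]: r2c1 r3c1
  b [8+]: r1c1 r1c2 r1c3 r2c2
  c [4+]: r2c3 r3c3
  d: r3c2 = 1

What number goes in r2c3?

1

The 4 cells of cage b must have sum 8, which forces r2c2 = 2.
D is a freebie, which forces r3c2 = 1.
Row 3 already has 1, which forces r3c3 = 3.
Column 2 already has 1, leaving r1c2 = 3.
Row 2 now contains 2, so r2c1 = 3.
Column 3 now contains 3, so r2c3 = 1.
Row 3 now contains 3, which forces r3c1 = 2.
2 is placed in column 1, which forces r1c1 = 1.
Column 3 already has 1, which forces r1c3 = 2.
Completed grid: 1 3 2 / 3 2 1 / 2 1 3.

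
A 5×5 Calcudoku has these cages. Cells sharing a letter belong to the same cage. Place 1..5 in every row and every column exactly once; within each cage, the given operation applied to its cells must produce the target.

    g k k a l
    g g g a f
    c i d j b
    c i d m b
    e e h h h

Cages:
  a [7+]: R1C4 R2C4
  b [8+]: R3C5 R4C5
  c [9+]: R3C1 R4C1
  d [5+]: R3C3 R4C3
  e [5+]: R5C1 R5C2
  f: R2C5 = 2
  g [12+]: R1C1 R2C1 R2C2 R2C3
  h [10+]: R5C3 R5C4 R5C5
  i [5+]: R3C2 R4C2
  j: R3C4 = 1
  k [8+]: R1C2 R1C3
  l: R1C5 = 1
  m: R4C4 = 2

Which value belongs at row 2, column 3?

4

Cage l is given, so R1C5 = 1.
Cage f is given, which forces R2C5 = 2.
Cage j is given, so R3C4 = 1.
Cage m is a single given cell; hence R4C4 = 2.
The only place for 2 in row 1 is R1C1.
The only place for 4 in row 1 is R1C4.
Column 4 already has 4, leaving R2C4 = 3.
Column 4 already has 3; hence R5C4 = 5.
Row 3 needs a 3, and only R3C5 is open for it.
3 is placed in column 5, which forces R4C5 = 5.
Cage h needs sum 10, leaving R5C3 = 1.
3 is placed in column 5, leaving R5C5 = 4.
Cage c's pair has sum 9; hence R3C1 = 5.
Cage d needs two cells with sum 5, which forces R3C3 = 2.
Row 4 already has 5, which forces R4C1 = 4.
Column 3 already has 1, which forces R4C3 = 3.
Row 5 already has 4; hence R5C1 = 3.
Row 5 already has 4, leaving R5C2 = 2.
The two cells of cage k must have sum 8, so R1C2 = 3.
Column 3 now contains 3; hence R1C3 = 5.
4 is placed in column 1, which forces R2C1 = 1.
5 is placed in column 3; hence R2C3 = 4.
Row 3 already has 2; hence R3C2 = 4.
3 is placed in row 4, so R4C2 = 1.
4 is placed in row 2; hence R2C2 = 5.
Completed grid: 2 3 5 4 1 / 1 5 4 3 2 / 5 4 2 1 3 / 4 1 3 2 5 / 3 2 1 5 4.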